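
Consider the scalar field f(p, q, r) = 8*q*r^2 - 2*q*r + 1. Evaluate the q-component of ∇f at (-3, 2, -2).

36

(∇f)_2 = ∂f/∂q = 8*r^2 - 2*r
At (-3, 2, -2): 36.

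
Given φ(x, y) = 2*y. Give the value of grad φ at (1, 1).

∂φ/∂x = 0
∂φ/∂y = 2
∇φ = (0, 2)
At (1, 1): (0, 2).

(0, 2)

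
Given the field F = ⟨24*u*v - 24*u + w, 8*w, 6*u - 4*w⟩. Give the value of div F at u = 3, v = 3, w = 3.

∂F₁/∂u = 24*v - 24
∂F₂/∂v = 0
∂F₃/∂w = -4
∇·F = 24*v - 28
At (3, 3, 3): 44.

44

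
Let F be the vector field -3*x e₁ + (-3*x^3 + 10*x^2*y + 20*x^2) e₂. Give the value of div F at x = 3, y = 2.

∂F₁/∂x = -3
∂F₂/∂y = 10*x^2
∇·F = 10*x^2 - 3
At (3, 2): 87.

87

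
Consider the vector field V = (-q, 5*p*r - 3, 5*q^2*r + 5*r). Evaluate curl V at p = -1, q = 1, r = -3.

(∇×V)₁ = ∂V₃/∂q − ∂V₂/∂r = -5*p + 10*q*r
(∇×V)₂ = ∂V₁/∂r − ∂V₃/∂p = 0
(∇×V)₃ = ∂V₂/∂p − ∂V₁/∂q = 5*r + 1
∇×V = (-5*p + 10*q*r, 0, 5*r + 1)
At (-1, 1, -3): (-25, 0, -14).

(-25, 0, -14)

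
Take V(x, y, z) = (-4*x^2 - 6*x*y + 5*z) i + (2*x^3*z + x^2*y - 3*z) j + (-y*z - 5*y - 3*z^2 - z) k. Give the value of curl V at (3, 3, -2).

(∇×V)₁ = ∂V₃/∂y − ∂V₂/∂z = -2*x^3 - z - 2
(∇×V)₂ = ∂V₁/∂z − ∂V₃/∂x = 5
(∇×V)₃ = ∂V₂/∂x − ∂V₁/∂y = 6*x^2*z + 2*x*y + 6*x
∇×V = (-2*x^3 - z - 2, 5, 6*x^2*z + 2*x*y + 6*x)
At (3, 3, -2): (-54, 5, -72).

(-54, 5, -72)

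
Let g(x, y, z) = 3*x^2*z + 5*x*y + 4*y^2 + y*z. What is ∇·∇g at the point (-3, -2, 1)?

∂²g/∂x² = 6*z
∂²g/∂y² = 8
∂²g/∂z² = 0
∇²g = 6*z + 8
At (-3, -2, 1): 14.

14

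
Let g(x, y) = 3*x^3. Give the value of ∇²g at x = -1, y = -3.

-18

∂²g/∂x² = 18*x
∂²g/∂y² = 0
∇²g = 18*x
At (-1, -3): -18.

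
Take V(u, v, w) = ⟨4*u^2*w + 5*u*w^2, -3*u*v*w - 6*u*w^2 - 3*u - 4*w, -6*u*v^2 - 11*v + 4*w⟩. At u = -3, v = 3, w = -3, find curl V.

(∇×V)₁ = ∂V₃/∂v − ∂V₂/∂w = -9*u*v + 12*u*w - 7
(∇×V)₂ = ∂V₁/∂w − ∂V₃/∂u = 4*u^2 + 10*u*w + 6*v^2
(∇×V)₃ = ∂V₂/∂u − ∂V₁/∂v = -3*v*w - 6*w^2 - 3
∇×V = (-9*u*v + 12*u*w - 7, 4*u^2 + 10*u*w + 6*v^2, -3*v*w - 6*w^2 - 3)
At (-3, 3, -3): (182, 180, -30).

(182, 180, -30)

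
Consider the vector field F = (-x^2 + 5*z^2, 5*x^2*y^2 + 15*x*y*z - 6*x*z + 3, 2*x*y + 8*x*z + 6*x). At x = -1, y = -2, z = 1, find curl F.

(-38, 0, -76)

(∇×F)₁ = ∂F₃/∂y − ∂F₂/∂z = -15*x*y + 8*x
(∇×F)₂ = ∂F₁/∂z − ∂F₃/∂x = -2*y + 2*z - 6
(∇×F)₃ = ∂F₂/∂x − ∂F₁/∂y = 10*x*y^2 + 15*y*z - 6*z
∇×F = (-15*x*y + 8*x, -2*y + 2*z - 6, 10*x*y^2 + 15*y*z - 6*z)
At (-1, -2, 1): (-38, 0, -76).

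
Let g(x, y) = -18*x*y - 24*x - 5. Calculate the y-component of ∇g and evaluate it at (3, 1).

-54

(∇g)_2 = ∂g/∂y = -18*x
At (3, 1): -54.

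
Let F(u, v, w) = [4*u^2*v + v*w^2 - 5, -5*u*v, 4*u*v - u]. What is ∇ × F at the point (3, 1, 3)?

(12, 3, -50)

(∇×F)₁ = ∂F₃/∂v − ∂F₂/∂w = 4*u
(∇×F)₂ = ∂F₁/∂w − ∂F₃/∂u = 2*v*w - 4*v + 1
(∇×F)₃ = ∂F₂/∂u − ∂F₁/∂v = -4*u^2 - 5*v - w^2
∇×F = (4*u, 2*v*w - 4*v + 1, -4*u^2 - 5*v - w^2)
At (3, 1, 3): (12, 3, -50).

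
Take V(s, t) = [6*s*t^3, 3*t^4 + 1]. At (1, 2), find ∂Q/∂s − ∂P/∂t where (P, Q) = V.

∂V₂/∂s = 0
∂V₁/∂t = 18*s*t^2
Scalar curl = -18*s*t^2
At (1, 2): -72.

-72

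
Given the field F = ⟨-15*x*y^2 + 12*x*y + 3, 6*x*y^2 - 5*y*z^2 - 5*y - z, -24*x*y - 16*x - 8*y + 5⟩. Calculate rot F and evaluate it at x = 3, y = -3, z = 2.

(-139, -56, -252)

(∇×F)₁ = ∂F₃/∂y − ∂F₂/∂z = -24*x + 10*y*z - 7
(∇×F)₂ = ∂F₁/∂z − ∂F₃/∂x = 24*y + 16
(∇×F)₃ = ∂F₂/∂x − ∂F₁/∂y = 30*x*y - 12*x + 6*y^2
∇×F = (-24*x + 10*y*z - 7, 24*y + 16, 30*x*y - 12*x + 6*y^2)
At (3, -3, 2): (-139, -56, -252).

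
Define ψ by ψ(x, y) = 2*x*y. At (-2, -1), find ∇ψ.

∂ψ/∂x = 2*y
∂ψ/∂y = 2*x
∇ψ = (2*y, 2*x)
At (-2, -1): (-2, -4).

(-2, -4)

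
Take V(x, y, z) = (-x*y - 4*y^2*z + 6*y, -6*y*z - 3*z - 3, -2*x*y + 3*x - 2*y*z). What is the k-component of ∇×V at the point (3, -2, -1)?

(∇×V)_3 = ∂V₂/∂x − ∂V₁/∂y
= 0 − (-x - 8*y*z + 6)
= x + 8*y*z - 6
At (3, -2, -1): 13.

13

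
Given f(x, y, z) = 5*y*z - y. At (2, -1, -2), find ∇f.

∂f/∂x = 0
∂f/∂y = 5*z - 1
∂f/∂z = 5*y
∇f = (0, 5*z - 1, 5*y)
At (2, -1, -2): (0, -11, -5).

(0, -11, -5)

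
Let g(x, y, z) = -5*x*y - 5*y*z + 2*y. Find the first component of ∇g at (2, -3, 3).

15

(∇g)_1 = ∂g/∂x = -5*y
At (2, -3, 3): 15.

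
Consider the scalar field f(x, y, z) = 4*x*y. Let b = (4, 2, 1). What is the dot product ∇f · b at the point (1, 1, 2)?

∂f/∂x = 4*y
∂f/∂y = 4*x
∂f/∂z = 0
∇f at (1, 1, 2) = (4, 4, 0)
∇f · b = (4)(4) + (4)(2) + (0)(1) = 24

24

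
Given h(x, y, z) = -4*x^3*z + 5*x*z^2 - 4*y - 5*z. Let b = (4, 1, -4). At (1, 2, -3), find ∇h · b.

∂h/∂x = -12*x^2*z + 5*z^2
∂h/∂y = -4
∂h/∂z = -4*x^3 + 10*x*z - 5
∇h at (1, 2, -3) = (81, -4, -39)
∇h · b = (81)(4) + (-4)(1) + (-39)(-4) = 476

476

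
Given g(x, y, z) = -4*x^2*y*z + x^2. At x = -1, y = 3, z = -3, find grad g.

∂g/∂x = -8*x*y*z + 2*x
∂g/∂y = -4*x^2*z
∂g/∂z = -4*x^2*y
∇g = (-8*x*y*z + 2*x, -4*x^2*z, -4*x^2*y)
At (-1, 3, -3): (-74, 12, -12).

(-74, 12, -12)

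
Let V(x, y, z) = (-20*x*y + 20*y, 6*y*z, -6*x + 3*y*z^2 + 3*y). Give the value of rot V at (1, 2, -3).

(∇×V)₁ = ∂V₃/∂y − ∂V₂/∂z = -6*y + 3*z^2 + 3
(∇×V)₂ = ∂V₁/∂z − ∂V₃/∂x = 6
(∇×V)₃ = ∂V₂/∂x − ∂V₁/∂y = 20*x - 20
∇×V = (-6*y + 3*z^2 + 3, 6, 20*x - 20)
At (1, 2, -3): (18, 6, 0).

(18, 6, 0)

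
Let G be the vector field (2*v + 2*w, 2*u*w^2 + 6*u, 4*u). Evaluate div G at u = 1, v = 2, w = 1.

∂G₁/∂u = 0
∂G₂/∂v = 0
∂G₃/∂w = 0
∇·G = 0
At (1, 2, 1): 0.

0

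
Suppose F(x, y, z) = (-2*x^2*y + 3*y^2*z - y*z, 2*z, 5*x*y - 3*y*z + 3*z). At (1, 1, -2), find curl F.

(9, -3, 12)

(∇×F)₁ = ∂F₃/∂y − ∂F₂/∂z = 5*x - 3*z - 2
(∇×F)₂ = ∂F₁/∂z − ∂F₃/∂x = 3*y^2 - 6*y
(∇×F)₃ = ∂F₂/∂x − ∂F₁/∂y = 2*x^2 - 6*y*z + z
∇×F = (5*x - 3*z - 2, 3*y^2 - 6*y, 2*x^2 - 6*y*z + z)
At (1, 1, -2): (9, -3, 12).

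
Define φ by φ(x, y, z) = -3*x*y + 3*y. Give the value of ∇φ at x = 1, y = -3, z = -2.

∂φ/∂x = -3*y
∂φ/∂y = -3*x + 3
∂φ/∂z = 0
∇φ = (-3*y, -3*x + 3, 0)
At (1, -3, -2): (9, 0, 0).

(9, 0, 0)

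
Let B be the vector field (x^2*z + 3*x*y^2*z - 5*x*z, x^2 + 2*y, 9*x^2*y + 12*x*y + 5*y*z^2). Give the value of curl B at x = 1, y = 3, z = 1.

(26, -67, -16)

(∇×B)₁ = ∂B₃/∂y − ∂B₂/∂z = 9*x^2 + 12*x + 5*z^2
(∇×B)₂ = ∂B₁/∂z − ∂B₃/∂x = x^2 + 3*x*y^2 - 18*x*y - 5*x - 12*y
(∇×B)₃ = ∂B₂/∂x − ∂B₁/∂y = -6*x*y*z + 2*x
∇×B = (9*x^2 + 12*x + 5*z^2, x^2 + 3*x*y^2 - 18*x*y - 5*x - 12*y, -6*x*y*z + 2*x)
At (1, 3, 1): (26, -67, -16).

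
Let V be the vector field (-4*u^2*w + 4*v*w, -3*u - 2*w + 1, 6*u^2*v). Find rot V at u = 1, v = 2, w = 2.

(∇×V)₁ = ∂V₃/∂v − ∂V₂/∂w = 6*u^2 + 2
(∇×V)₂ = ∂V₁/∂w − ∂V₃/∂u = -4*u^2 - 12*u*v + 4*v
(∇×V)₃ = ∂V₂/∂u − ∂V₁/∂v = -4*w - 3
∇×V = (6*u^2 + 2, -4*u^2 - 12*u*v + 4*v, -4*w - 3)
At (1, 2, 2): (8, -20, -11).

(8, -20, -11)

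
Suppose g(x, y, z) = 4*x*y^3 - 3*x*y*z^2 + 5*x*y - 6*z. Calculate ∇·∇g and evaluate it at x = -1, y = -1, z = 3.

18

∂²g/∂x² = 0
∂²g/∂y² = 24*x*y
∂²g/∂z² = -6*x*y
∇²g = 18*x*y
At (-1, -1, 3): 18.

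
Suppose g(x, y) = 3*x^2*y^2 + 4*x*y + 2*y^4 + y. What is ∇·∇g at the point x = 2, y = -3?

∂²g/∂x² = 6*y^2
∂²g/∂y² = 6*(x^2 + 4*y^2)
∇²g = 6*x^2 + 30*y^2
At (2, -3): 294.

294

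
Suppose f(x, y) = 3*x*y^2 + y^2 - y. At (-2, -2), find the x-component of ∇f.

(∇f)_1 = ∂f/∂x = 3*y^2
At (-2, -2): 12.

12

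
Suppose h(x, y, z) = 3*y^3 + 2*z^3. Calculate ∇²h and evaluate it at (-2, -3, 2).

∂²h/∂x² = 0
∂²h/∂y² = 18*y
∂²h/∂z² = 12*z
∇²h = 18*y + 12*z
At (-2, -3, 2): -30.

-30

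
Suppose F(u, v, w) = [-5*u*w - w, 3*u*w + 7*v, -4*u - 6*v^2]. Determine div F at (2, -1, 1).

∂F₁/∂u = -5*w
∂F₂/∂v = 7
∂F₃/∂w = 0
∇·F = -5*w + 7
At (2, -1, 1): 2.

2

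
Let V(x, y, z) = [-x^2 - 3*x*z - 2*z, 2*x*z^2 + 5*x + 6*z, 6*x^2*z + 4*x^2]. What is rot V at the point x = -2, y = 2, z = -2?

(∇×V)₁ = ∂V₃/∂y − ∂V₂/∂z = -4*x*z - 6
(∇×V)₂ = ∂V₁/∂z − ∂V₃/∂x = -12*x*z - 11*x - 2
(∇×V)₃ = ∂V₂/∂x − ∂V₁/∂y = 2*z^2 + 5
∇×V = (-4*x*z - 6, -12*x*z - 11*x - 2, 2*z^2 + 5)
At (-2, 2, -2): (-22, -28, 13).

(-22, -28, 13)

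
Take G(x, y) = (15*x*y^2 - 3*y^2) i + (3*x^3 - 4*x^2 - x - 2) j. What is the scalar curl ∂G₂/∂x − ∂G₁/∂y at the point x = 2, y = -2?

∂G₂/∂x = 9*x^2 - 8*x - 1
∂G₁/∂y = 30*x*y - 6*y
Scalar curl = 9*x^2 - 30*x*y - 8*x + 6*y - 1
At (2, -2): 127.

127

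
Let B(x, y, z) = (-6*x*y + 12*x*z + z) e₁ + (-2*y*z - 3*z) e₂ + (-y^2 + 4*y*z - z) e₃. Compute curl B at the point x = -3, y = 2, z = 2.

(11, -35, -18)

(∇×B)₁ = ∂B₃/∂y − ∂B₂/∂z = 4*z + 3
(∇×B)₂ = ∂B₁/∂z − ∂B₃/∂x = 12*x + 1
(∇×B)₃ = ∂B₂/∂x − ∂B₁/∂y = 6*x
∇×B = (4*z + 3, 12*x + 1, 6*x)
At (-3, 2, 2): (11, -35, -18).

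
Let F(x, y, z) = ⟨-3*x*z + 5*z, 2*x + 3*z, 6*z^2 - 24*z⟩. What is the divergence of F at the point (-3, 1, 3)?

3

∂F₁/∂x = -3*z
∂F₂/∂y = 0
∂F₃/∂z = 12*z - 24
∇·F = 9*z - 24
At (-3, 1, 3): 3.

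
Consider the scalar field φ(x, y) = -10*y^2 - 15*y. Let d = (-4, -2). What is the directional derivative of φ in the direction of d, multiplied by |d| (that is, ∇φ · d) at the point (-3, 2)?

∂φ/∂x = 0
∂φ/∂y = -20*y - 15
∇φ at (-3, 2) = (0, -55)
∇φ · d = (0)(-4) + (-55)(-2) = 110

110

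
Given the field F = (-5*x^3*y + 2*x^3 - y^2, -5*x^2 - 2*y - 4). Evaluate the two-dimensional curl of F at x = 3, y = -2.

∂F₂/∂x = -10*x
∂F₁/∂y = -5*x^3 - 2*y
Scalar curl = 5*x^3 - 10*x + 2*y
At (3, -2): 101.

101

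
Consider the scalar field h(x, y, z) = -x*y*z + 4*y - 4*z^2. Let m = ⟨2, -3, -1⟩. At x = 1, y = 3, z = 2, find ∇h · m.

∂h/∂x = -y*z
∂h/∂y = -x*z + 4
∂h/∂z = -x*y - 8*z
∇h at (1, 3, 2) = (-6, 2, -19)
∇h · m = (-6)(2) + (2)(-3) + (-19)(-1) = 1

1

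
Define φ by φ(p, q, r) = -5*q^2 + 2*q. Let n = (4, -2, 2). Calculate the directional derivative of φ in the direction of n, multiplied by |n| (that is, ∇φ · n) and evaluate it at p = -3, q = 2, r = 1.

36

∂φ/∂p = 0
∂φ/∂q = -10*q + 2
∂φ/∂r = 0
∇φ at (-3, 2, 1) = (0, -18, 0)
∇φ · n = (0)(4) + (-18)(-2) + (0)(2) = 36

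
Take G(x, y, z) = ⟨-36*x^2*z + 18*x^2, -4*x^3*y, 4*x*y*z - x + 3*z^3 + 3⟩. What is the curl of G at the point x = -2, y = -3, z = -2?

(16, -167, 144)

(∇×G)₁ = ∂G₃/∂y − ∂G₂/∂z = 4*x*z
(∇×G)₂ = ∂G₁/∂z − ∂G₃/∂x = -36*x^2 - 4*y*z + 1
(∇×G)₃ = ∂G₂/∂x − ∂G₁/∂y = -12*x^2*y
∇×G = (4*x*z, -36*x^2 - 4*y*z + 1, -12*x^2*y)
At (-2, -3, -2): (16, -167, 144).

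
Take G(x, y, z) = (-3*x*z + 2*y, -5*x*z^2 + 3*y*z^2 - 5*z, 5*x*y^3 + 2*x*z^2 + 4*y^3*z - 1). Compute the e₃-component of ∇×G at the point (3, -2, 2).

(∇×G)_3 = ∂G₂/∂x − ∂G₁/∂y
= -5*z^2 − (2)
= -5*z^2 - 2
At (3, -2, 2): -22.

-22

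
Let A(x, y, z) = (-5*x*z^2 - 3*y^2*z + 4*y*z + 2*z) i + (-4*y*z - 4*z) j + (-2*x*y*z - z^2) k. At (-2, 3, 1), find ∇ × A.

(20, 13, 14)

(∇×A)₁ = ∂A₃/∂y − ∂A₂/∂z = -2*x*z + 4*y + 4
(∇×A)₂ = ∂A₁/∂z − ∂A₃/∂x = -10*x*z - 3*y^2 + 2*y*z + 4*y + 2
(∇×A)₃ = ∂A₂/∂x − ∂A₁/∂y = 6*y*z - 4*z
∇×A = (-2*x*z + 4*y + 4, -10*x*z - 3*y^2 + 2*y*z + 4*y + 2, 6*y*z - 4*z)
At (-2, 3, 1): (20, 13, 14).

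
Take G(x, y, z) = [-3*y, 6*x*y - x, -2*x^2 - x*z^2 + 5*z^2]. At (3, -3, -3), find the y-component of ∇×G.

21

(∇×G)_2 = ∂G₁/∂z − ∂G₃/∂x
= 0 − (-4*x - z^2)
= 4*x + z^2
At (3, -3, -3): 21.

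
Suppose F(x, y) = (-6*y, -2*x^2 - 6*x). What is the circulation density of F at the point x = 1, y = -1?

∂F₂/∂x = -4*x - 6
∂F₁/∂y = -6
Scalar curl = -4*x
At (1, -1): -4.

-4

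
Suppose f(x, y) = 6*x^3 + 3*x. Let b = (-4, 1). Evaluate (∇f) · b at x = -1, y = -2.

∂f/∂x = 18*x^2 + 3
∂f/∂y = 0
∇f at (-1, -2) = (21, 0)
∇f · b = (21)(-4) + (0)(1) = -84

-84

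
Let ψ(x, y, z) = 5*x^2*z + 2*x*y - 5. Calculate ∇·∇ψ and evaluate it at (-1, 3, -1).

∂²ψ/∂x² = 10*z
∂²ψ/∂y² = 0
∂²ψ/∂z² = 0
∇²ψ = 10*z
At (-1, 3, -1): -10.

-10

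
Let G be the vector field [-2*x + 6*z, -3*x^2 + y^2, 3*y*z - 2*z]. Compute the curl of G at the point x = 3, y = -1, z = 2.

(6, 6, -18)

(∇×G)₁ = ∂G₃/∂y − ∂G₂/∂z = 3*z
(∇×G)₂ = ∂G₁/∂z − ∂G₃/∂x = 6
(∇×G)₃ = ∂G₂/∂x − ∂G₁/∂y = -6*x
∇×G = (3*z, 6, -6*x)
At (3, -1, 2): (6, 6, -18).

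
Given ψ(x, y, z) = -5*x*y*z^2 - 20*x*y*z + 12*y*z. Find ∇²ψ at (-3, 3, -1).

90

∂²ψ/∂x² = 0
∂²ψ/∂y² = 0
∂²ψ/∂z² = -10*x*y
∇²ψ = -10*x*y
At (-3, 3, -1): 90.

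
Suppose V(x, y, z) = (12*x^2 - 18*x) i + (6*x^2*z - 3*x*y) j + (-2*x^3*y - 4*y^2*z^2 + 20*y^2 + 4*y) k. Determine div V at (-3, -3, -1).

-9

∂V₁/∂x = 24*x - 18
∂V₂/∂y = -3*x
∂V₃/∂z = -8*y^2*z
∇·V = 21*x - 8*y^2*z - 18
At (-3, -3, -1): -9.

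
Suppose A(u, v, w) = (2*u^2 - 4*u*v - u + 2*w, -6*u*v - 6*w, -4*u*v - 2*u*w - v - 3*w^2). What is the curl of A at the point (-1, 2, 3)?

(9, 16, -16)

(∇×A)₁ = ∂A₃/∂v − ∂A₂/∂w = -4*u + 5
(∇×A)₂ = ∂A₁/∂w − ∂A₃/∂u = 4*v + 2*w + 2
(∇×A)₃ = ∂A₂/∂u − ∂A₁/∂v = 4*u - 6*v
∇×A = (-4*u + 5, 4*v + 2*w + 2, 4*u - 6*v)
At (-1, 2, 3): (9, 16, -16).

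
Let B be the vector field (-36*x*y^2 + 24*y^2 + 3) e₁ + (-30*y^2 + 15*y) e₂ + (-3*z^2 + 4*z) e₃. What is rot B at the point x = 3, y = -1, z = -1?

(∇×B)₁ = ∂B₃/∂y − ∂B₂/∂z = 0
(∇×B)₂ = ∂B₁/∂z − ∂B₃/∂x = 0
(∇×B)₃ = ∂B₂/∂x − ∂B₁/∂y = 72*x*y - 48*y
∇×B = (0, 0, 72*x*y - 48*y)
At (3, -1, -1): (0, 0, -168).

(0, 0, -168)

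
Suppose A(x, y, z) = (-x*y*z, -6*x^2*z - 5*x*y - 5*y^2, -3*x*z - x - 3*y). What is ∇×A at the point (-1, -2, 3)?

(3, 8, 43)

(∇×A)₁ = ∂A₃/∂y − ∂A₂/∂z = 6*x^2 - 3
(∇×A)₂ = ∂A₁/∂z − ∂A₃/∂x = -x*y + 3*z + 1
(∇×A)₃ = ∂A₂/∂x − ∂A₁/∂y = -11*x*z - 5*y
∇×A = (6*x^2 - 3, -x*y + 3*z + 1, -11*x*z - 5*y)
At (-1, -2, 3): (3, 8, 43).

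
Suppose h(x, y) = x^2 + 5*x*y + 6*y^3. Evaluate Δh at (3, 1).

∂²h/∂x² = 2
∂²h/∂y² = 36*y
∇²h = 36*y + 2
At (3, 1): 38.

38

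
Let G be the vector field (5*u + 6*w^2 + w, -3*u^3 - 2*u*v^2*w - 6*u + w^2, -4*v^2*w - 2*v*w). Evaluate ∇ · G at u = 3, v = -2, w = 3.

65

∂G₁/∂u = 5
∂G₂/∂v = -4*u*v*w
∂G₃/∂w = -4*v^2 - 2*v
∇·G = -4*u*v*w - 4*v^2 - 2*v + 5
At (3, -2, 3): 65.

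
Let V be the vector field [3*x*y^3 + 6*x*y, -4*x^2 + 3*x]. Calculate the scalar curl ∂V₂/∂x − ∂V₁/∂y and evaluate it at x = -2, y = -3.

∂V₂/∂x = -8*x + 3
∂V₁/∂y = 9*x*y^2 + 6*x
Scalar curl = -9*x*y^2 - 14*x + 3
At (-2, -3): 193.

193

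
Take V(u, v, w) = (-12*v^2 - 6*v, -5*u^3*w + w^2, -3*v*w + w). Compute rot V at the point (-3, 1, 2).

(∇×V)₁ = ∂V₃/∂v − ∂V₂/∂w = 5*u^3 - 5*w
(∇×V)₂ = ∂V₁/∂w − ∂V₃/∂u = 0
(∇×V)₃ = ∂V₂/∂u − ∂V₁/∂v = -15*u^2*w + 24*v + 6
∇×V = (5*u^3 - 5*w, 0, -15*u^2*w + 24*v + 6)
At (-3, 1, 2): (-145, 0, -240).

(-145, 0, -240)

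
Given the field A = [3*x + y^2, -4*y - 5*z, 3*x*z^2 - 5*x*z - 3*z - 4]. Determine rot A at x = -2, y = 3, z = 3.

(∇×A)₁ = ∂A₃/∂y − ∂A₂/∂z = 5
(∇×A)₂ = ∂A₁/∂z − ∂A₃/∂x = -3*z^2 + 5*z
(∇×A)₃ = ∂A₂/∂x − ∂A₁/∂y = -2*y
∇×A = (5, -3*z^2 + 5*z, -2*y)
At (-2, 3, 3): (5, -12, -6).

(5, -12, -6)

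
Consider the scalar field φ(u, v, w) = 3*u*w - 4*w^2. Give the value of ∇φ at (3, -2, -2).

(-6, 0, 25)

∂φ/∂u = 3*w
∂φ/∂v = 0
∂φ/∂w = 3*u - 8*w
∇φ = (3*w, 0, 3*u - 8*w)
At (3, -2, -2): (-6, 0, 25).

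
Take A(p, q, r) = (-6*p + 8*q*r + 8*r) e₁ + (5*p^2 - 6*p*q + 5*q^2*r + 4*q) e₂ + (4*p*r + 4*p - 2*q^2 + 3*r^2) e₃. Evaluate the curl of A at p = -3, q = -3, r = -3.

(-33, -8, 12)

(∇×A)₁ = ∂A₃/∂q − ∂A₂/∂r = -5*q^2 - 4*q
(∇×A)₂ = ∂A₁/∂r − ∂A₃/∂p = 8*q - 4*r + 4
(∇×A)₃ = ∂A₂/∂p − ∂A₁/∂q = 10*p - 6*q - 8*r
∇×A = (-5*q^2 - 4*q, 8*q - 4*r + 4, 10*p - 6*q - 8*r)
At (-3, -3, -3): (-33, -8, 12).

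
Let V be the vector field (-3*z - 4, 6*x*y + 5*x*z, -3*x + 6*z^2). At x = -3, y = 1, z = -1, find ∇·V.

∂V₁/∂x = 0
∂V₂/∂y = 6*x
∂V₃/∂z = 12*z
∇·V = 6*x + 12*z
At (-3, 1, -1): -30.

-30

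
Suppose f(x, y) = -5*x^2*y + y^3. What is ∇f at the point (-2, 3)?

(60, 7)

∂f/∂x = -10*x*y
∂f/∂y = -5*x^2 + 3*y^2
∇f = (-10*x*y, -5*x^2 + 3*y^2)
At (-2, 3): (60, 7).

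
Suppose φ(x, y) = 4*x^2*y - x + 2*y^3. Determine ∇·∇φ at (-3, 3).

∂²φ/∂x² = 8*y
∂²φ/∂y² = 12*y
∇²φ = 20*y
At (-3, 3): 60.

60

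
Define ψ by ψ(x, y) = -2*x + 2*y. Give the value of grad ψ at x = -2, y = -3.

∂ψ/∂x = -2
∂ψ/∂y = 2
∇ψ = (-2, 2)
At (-2, -3): (-2, 2).

(-2, 2)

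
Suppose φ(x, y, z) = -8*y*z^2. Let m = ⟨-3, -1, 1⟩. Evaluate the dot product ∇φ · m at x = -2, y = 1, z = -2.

64

∂φ/∂x = 0
∂φ/∂y = -8*z^2
∂φ/∂z = -16*y*z
∇φ at (-2, 1, -2) = (0, -32, 32)
∇φ · m = (0)(-3) + (-32)(-1) + (32)(1) = 64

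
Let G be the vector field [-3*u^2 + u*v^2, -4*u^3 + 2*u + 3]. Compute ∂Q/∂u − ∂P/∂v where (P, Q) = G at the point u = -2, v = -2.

-54

∂G₂/∂u = -12*u^2 + 2
∂G₁/∂v = 2*u*v
Scalar curl = -12*u^2 - 2*u*v + 2
At (-2, -2): -54.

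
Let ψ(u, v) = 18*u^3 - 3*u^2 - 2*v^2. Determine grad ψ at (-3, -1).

∂ψ/∂u = 54*u^2 - 6*u
∂ψ/∂v = -4*v
∇ψ = (54*u^2 - 6*u, -4*v)
At (-3, -1): (504, 4).

(504, 4)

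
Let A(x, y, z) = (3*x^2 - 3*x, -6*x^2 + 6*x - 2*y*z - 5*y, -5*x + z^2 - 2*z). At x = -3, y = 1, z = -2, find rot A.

(∇×A)₁ = ∂A₃/∂y − ∂A₂/∂z = 2*y
(∇×A)₂ = ∂A₁/∂z − ∂A₃/∂x = 5
(∇×A)₃ = ∂A₂/∂x − ∂A₁/∂y = -12*x + 6
∇×A = (2*y, 5, -12*x + 6)
At (-3, 1, -2): (2, 5, 42).

(2, 5, 42)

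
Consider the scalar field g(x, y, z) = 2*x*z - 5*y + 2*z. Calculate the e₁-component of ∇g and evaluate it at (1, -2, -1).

(∇g)_1 = ∂g/∂x = 2*z
At (1, -2, -1): -2.

-2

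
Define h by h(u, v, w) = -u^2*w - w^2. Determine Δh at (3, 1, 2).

-6

∂²h/∂u² = -2*w
∂²h/∂v² = 0
∂²h/∂w² = -2
∇²h = -2*w - 2
At (3, 1, 2): -6.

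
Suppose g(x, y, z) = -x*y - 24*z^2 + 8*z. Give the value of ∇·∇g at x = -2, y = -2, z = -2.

-48

∂²g/∂x² = 0
∂²g/∂y² = 0
∂²g/∂z² = -48
∇²g = -48
At (-2, -2, -2): -48.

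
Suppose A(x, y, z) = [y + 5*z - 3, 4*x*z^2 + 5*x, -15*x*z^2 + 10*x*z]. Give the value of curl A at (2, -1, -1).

(∇×A)₁ = ∂A₃/∂y − ∂A₂/∂z = -8*x*z
(∇×A)₂ = ∂A₁/∂z − ∂A₃/∂x = 15*z^2 - 10*z + 5
(∇×A)₃ = ∂A₂/∂x − ∂A₁/∂y = 4*z^2 + 4
∇×A = (-8*x*z, 15*z^2 - 10*z + 5, 4*z^2 + 4)
At (2, -1, -1): (16, 30, 8).

(16, 30, 8)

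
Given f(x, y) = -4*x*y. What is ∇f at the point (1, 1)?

∂f/∂x = -4*y
∂f/∂y = -4*x
∇f = (-4*y, -4*x)
At (1, 1): (-4, -4).

(-4, -4)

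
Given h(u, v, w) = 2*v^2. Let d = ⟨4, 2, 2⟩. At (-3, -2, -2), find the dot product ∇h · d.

-16

∂h/∂u = 0
∂h/∂v = 4*v
∂h/∂w = 0
∇h at (-3, -2, -2) = (0, -8, 0)
∇h · d = (0)(4) + (-8)(2) + (0)(2) = -16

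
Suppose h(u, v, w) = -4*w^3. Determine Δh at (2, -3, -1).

∂²h/∂u² = 0
∂²h/∂v² = 0
∂²h/∂w² = -24*w
∇²h = -24*w
At (2, -3, -1): 24.

24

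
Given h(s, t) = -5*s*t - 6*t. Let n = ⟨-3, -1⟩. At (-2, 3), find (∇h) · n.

41

∂h/∂s = -5*t
∂h/∂t = -5*s - 6
∇h at (-2, 3) = (-15, 4)
∇h · n = (-15)(-3) + (4)(-1) = 41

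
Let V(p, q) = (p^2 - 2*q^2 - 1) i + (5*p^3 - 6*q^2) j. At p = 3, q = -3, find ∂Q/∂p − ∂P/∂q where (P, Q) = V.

∂V₂/∂p = 15*p^2
∂V₁/∂q = -4*q
Scalar curl = 15*p^2 + 4*q
At (3, -3): 123.

123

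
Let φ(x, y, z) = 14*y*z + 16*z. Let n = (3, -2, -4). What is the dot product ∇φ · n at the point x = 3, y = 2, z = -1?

-148

∂φ/∂x = 0
∂φ/∂y = 14*z
∂φ/∂z = 14*y + 16
∇φ at (3, 2, -1) = (0, -14, 44)
∇φ · n = (0)(3) + (-14)(-2) + (44)(-4) = -148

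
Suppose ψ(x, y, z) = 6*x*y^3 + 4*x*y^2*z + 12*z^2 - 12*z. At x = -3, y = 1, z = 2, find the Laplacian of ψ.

∂²ψ/∂x² = 0
∂²ψ/∂y² = 4*x*(9*y + 2*z)
∂²ψ/∂z² = 24
∇²ψ = 36*x*y + 8*x*z + 24
At (-3, 1, 2): -132.

-132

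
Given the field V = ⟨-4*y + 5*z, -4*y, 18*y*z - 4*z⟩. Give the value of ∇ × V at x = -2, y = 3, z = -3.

(∇×V)₁ = ∂V₃/∂y − ∂V₂/∂z = 18*z
(∇×V)₂ = ∂V₁/∂z − ∂V₃/∂x = 5
(∇×V)₃ = ∂V₂/∂x − ∂V₁/∂y = 4
∇×V = (18*z, 5, 4)
At (-2, 3, -3): (-54, 5, 4).

(-54, 5, 4)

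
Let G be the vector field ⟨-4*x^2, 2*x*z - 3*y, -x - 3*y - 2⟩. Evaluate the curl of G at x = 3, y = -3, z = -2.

(-9, 1, -4)

(∇×G)₁ = ∂G₃/∂y − ∂G₂/∂z = -2*x - 3
(∇×G)₂ = ∂G₁/∂z − ∂G₃/∂x = 1
(∇×G)₃ = ∂G₂/∂x − ∂G₁/∂y = 2*z
∇×G = (-2*x - 3, 1, 2*z)
At (3, -3, -2): (-9, 1, -4).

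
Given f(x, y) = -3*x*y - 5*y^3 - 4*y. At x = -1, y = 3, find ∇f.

∂f/∂x = -3*y
∂f/∂y = -3*x - 15*y^2 - 4
∇f = (-3*y, -3*x - 15*y^2 - 4)
At (-1, 3): (-9, -136).

(-9, -136)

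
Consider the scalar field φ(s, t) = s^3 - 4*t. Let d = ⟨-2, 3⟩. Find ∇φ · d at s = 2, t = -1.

∂φ/∂s = 3*s^2
∂φ/∂t = -4
∇φ at (2, -1) = (12, -4)
∇φ · d = (12)(-2) + (-4)(3) = -36

-36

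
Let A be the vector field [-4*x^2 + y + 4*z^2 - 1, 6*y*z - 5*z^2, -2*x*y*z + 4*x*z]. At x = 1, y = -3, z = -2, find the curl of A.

(2, 4, -1)

(∇×A)₁ = ∂A₃/∂y − ∂A₂/∂z = -2*x*z - 6*y + 10*z
(∇×A)₂ = ∂A₁/∂z − ∂A₃/∂x = 2*y*z + 4*z
(∇×A)₃ = ∂A₂/∂x − ∂A₁/∂y = -1
∇×A = (-2*x*z - 6*y + 10*z, 2*y*z + 4*z, -1)
At (1, -3, -2): (2, 4, -1).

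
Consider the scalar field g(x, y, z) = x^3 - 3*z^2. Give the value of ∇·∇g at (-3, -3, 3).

∂²g/∂x² = 6*x
∂²g/∂y² = 0
∂²g/∂z² = -6
∇²g = 6*x - 6
At (-3, -3, 3): -24.

-24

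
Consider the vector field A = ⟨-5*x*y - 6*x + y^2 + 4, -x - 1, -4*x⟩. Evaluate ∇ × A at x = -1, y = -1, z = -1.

(0, 4, -4)

(∇×A)₁ = ∂A₃/∂y − ∂A₂/∂z = 0
(∇×A)₂ = ∂A₁/∂z − ∂A₃/∂x = 4
(∇×A)₃ = ∂A₂/∂x − ∂A₁/∂y = 5*x - 2*y - 1
∇×A = (0, 4, 5*x - 2*y - 1)
At (-1, -1, -1): (0, 4, -4).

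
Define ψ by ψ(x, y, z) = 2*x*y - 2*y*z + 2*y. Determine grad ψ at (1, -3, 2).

(-6, 0, 6)

∂ψ/∂x = 2*y
∂ψ/∂y = 2*x - 2*z + 2
∂ψ/∂z = -2*y
∇ψ = (2*y, 2*x - 2*z + 2, -2*y)
At (1, -3, 2): (-6, 0, 6).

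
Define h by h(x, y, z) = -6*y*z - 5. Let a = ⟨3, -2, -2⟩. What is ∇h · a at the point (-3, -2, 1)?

-12

∂h/∂x = 0
∂h/∂y = -6*z
∂h/∂z = -6*y
∇h at (-3, -2, 1) = (0, -6, 12)
∇h · a = (0)(3) + (-6)(-2) + (12)(-2) = -12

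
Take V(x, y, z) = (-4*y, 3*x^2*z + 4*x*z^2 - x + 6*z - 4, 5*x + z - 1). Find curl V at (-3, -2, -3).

(-105, -5, 93)

(∇×V)₁ = ∂V₃/∂y − ∂V₂/∂z = -3*x^2 - 8*x*z - 6
(∇×V)₂ = ∂V₁/∂z − ∂V₃/∂x = -5
(∇×V)₃ = ∂V₂/∂x − ∂V₁/∂y = 6*x*z + 4*z^2 + 3
∇×V = (-3*x^2 - 8*x*z - 6, -5, 6*x*z + 4*z^2 + 3)
At (-3, -2, -3): (-105, -5, 93).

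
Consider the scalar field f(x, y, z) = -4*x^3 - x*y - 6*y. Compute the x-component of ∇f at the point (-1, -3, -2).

(∇f)_1 = ∂f/∂x = -12*x^2 - y
At (-1, -3, -2): -9.

-9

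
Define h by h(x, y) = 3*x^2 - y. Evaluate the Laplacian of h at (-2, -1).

6

∂²h/∂x² = 6
∂²h/∂y² = 0
∇²h = 6
At (-2, -1): 6.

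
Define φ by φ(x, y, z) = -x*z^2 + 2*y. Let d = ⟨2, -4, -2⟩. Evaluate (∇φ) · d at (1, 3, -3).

-38

∂φ/∂x = -z^2
∂φ/∂y = 2
∂φ/∂z = -2*x*z
∇φ at (1, 3, -3) = (-9, 2, 6)
∇φ · d = (-9)(2) + (2)(-4) + (6)(-2) = -38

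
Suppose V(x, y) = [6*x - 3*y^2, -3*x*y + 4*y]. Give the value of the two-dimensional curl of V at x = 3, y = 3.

9

∂V₂/∂x = -3*y
∂V₁/∂y = -6*y
Scalar curl = 3*y
At (3, 3): 9.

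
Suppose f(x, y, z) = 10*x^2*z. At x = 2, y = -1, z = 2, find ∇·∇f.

40

∂²f/∂x² = 20*z
∂²f/∂y² = 0
∂²f/∂z² = 0
∇²f = 20*z
At (2, -1, 2): 40.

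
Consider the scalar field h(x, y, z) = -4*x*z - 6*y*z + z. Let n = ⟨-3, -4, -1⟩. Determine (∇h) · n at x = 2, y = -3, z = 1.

∂h/∂x = -4*z
∂h/∂y = -6*z
∂h/∂z = -4*x - 6*y + 1
∇h at (2, -3, 1) = (-4, -6, 11)
∇h · n = (-4)(-3) + (-6)(-4) + (11)(-1) = 25

25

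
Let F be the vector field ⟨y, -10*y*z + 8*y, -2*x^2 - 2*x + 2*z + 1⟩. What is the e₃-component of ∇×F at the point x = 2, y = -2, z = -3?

(∇×F)_3 = ∂F₂/∂x − ∂F₁/∂y
= 0 − (1)
= -1
At (2, -2, -3): -1.

-1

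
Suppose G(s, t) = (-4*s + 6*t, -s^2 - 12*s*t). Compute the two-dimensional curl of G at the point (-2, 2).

∂G₂/∂s = -2*s - 12*t
∂G₁/∂t = 6
Scalar curl = -2*s - 12*t - 6
At (-2, 2): -26.

-26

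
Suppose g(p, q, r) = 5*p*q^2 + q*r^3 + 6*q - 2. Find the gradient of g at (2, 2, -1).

(20, 45, 6)

∂g/∂p = 5*q^2
∂g/∂q = 10*p*q + r^3 + 6
∂g/∂r = 3*q*r^2
∇g = (5*q^2, 10*p*q + r^3 + 6, 3*q*r^2)
At (2, 2, -1): (20, 45, 6).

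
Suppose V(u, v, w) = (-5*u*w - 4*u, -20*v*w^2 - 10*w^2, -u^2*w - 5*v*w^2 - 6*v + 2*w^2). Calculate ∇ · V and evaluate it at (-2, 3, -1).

∂V₁/∂u = -5*w - 4
∂V₂/∂v = -20*w^2
∂V₃/∂w = -u^2 - 10*v*w + 4*w
∇·V = -u^2 - 10*v*w - 20*w^2 - w - 4
At (-2, 3, -1): 3.

3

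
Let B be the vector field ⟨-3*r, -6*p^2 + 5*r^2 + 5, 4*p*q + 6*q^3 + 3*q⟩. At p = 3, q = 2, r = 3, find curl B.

(∇×B)₁ = ∂B₃/∂q − ∂B₂/∂r = 4*p + 18*q^2 - 10*r + 3
(∇×B)₂ = ∂B₁/∂r − ∂B₃/∂p = -4*q - 3
(∇×B)₃ = ∂B₂/∂p − ∂B₁/∂q = -12*p
∇×B = (4*p + 18*q^2 - 10*r + 3, -4*q - 3, -12*p)
At (3, 2, 3): (57, -11, -36).

(57, -11, -36)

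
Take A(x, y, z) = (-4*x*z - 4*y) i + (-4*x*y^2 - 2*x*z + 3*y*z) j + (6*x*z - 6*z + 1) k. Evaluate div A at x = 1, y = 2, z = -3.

∂A₁/∂x = -4*z
∂A₂/∂y = -8*x*y + 3*z
∂A₃/∂z = 6*x - 6
∇·A = -8*x*y + 6*x - z - 6
At (1, 2, -3): -13.

-13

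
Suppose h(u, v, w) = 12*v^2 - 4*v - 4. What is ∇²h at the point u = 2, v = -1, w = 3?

∂²h/∂u² = 0
∂²h/∂v² = 24
∂²h/∂w² = 0
∇²h = 24
At (2, -1, 3): 24.

24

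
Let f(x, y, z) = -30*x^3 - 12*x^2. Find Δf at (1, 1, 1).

-204

∂²f/∂x² = -12*(15*x + 2)
∂²f/∂y² = 0
∂²f/∂z² = 0
∇²f = -180*x - 24
At (1, 1, 1): -204.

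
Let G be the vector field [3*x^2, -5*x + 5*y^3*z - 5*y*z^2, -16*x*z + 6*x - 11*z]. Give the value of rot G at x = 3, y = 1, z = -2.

(∇×G)₁ = ∂G₃/∂y − ∂G₂/∂z = -5*y^3 + 10*y*z
(∇×G)₂ = ∂G₁/∂z − ∂G₃/∂x = 16*z - 6
(∇×G)₃ = ∂G₂/∂x − ∂G₁/∂y = -5
∇×G = (-5*y^3 + 10*y*z, 16*z - 6, -5)
At (3, 1, -2): (-25, -38, -5).

(-25, -38, -5)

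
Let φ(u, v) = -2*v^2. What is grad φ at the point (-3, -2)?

∂φ/∂u = 0
∂φ/∂v = -4*v
∇φ = (0, -4*v)
At (-3, -2): (0, 8).

(0, 8)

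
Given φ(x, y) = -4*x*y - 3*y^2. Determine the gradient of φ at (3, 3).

∂φ/∂x = -4*y
∂φ/∂y = -4*x - 6*y
∇φ = (-4*y, -4*x - 6*y)
At (3, 3): (-12, -30).

(-12, -30)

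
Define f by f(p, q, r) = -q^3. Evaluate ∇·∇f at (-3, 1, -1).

∂²f/∂p² = 0
∂²f/∂q² = -6*q
∂²f/∂r² = 0
∇²f = -6*q
At (-3, 1, -1): -6.

-6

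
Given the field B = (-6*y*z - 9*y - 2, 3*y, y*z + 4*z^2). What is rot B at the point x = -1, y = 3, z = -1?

(-1, -18, 3)

(∇×B)₁ = ∂B₃/∂y − ∂B₂/∂z = z
(∇×B)₂ = ∂B₁/∂z − ∂B₃/∂x = -6*y
(∇×B)₃ = ∂B₂/∂x − ∂B₁/∂y = 6*z + 9
∇×B = (z, -6*y, 6*z + 9)
At (-1, 3, -1): (-1, -18, 3).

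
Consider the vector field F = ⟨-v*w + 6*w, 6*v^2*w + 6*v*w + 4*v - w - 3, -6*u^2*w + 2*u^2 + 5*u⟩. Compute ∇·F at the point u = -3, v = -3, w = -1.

-20

∂F₁/∂u = 0
∂F₂/∂v = 12*v*w + 6*w + 4
∂F₃/∂w = -6*u^2
∇·F = -6*u^2 + 12*v*w + 6*w + 4
At (-3, -3, -1): -20.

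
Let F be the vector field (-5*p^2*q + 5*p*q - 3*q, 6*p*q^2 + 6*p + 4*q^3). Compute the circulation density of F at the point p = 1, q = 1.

15

∂F₂/∂p = 6*q^2 + 6
∂F₁/∂q = -5*p^2 + 5*p - 3
Scalar curl = 5*p^2 - 5*p + 6*q^2 + 9
At (1, 1): 15.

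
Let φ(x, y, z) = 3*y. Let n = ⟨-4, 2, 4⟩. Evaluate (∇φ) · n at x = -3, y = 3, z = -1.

∂φ/∂x = 0
∂φ/∂y = 3
∂φ/∂z = 0
∇φ at (-3, 3, -1) = (0, 3, 0)
∇φ · n = (0)(-4) + (3)(2) + (0)(4) = 6

6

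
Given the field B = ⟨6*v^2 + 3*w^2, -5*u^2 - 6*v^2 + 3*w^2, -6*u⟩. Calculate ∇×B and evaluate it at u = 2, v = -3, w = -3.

(∇×B)₁ = ∂B₃/∂v − ∂B₂/∂w = -6*w
(∇×B)₂ = ∂B₁/∂w − ∂B₃/∂u = 6*w + 6
(∇×B)₃ = ∂B₂/∂u − ∂B₁/∂v = -10*u - 12*v
∇×B = (-6*w, 6*w + 6, -10*u - 12*v)
At (2, -3, -3): (18, -12, 16).

(18, -12, 16)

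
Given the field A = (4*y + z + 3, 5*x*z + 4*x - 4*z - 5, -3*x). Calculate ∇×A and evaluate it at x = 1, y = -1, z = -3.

(∇×A)₁ = ∂A₃/∂y − ∂A₂/∂z = -5*x + 4
(∇×A)₂ = ∂A₁/∂z − ∂A₃/∂x = 4
(∇×A)₃ = ∂A₂/∂x − ∂A₁/∂y = 5*z
∇×A = (-5*x + 4, 4, 5*z)
At (1, -1, -3): (-1, 4, -15).

(-1, 4, -15)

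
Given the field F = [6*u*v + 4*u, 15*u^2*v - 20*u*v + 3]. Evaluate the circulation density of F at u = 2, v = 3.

∂F₂/∂u = 30*u*v - 20*v
∂F₁/∂v = 6*u
Scalar curl = 30*u*v - 6*u - 20*v
At (2, 3): 108.

108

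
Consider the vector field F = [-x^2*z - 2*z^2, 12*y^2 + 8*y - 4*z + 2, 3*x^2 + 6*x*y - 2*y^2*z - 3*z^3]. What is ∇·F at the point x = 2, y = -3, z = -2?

∂F₁/∂x = -2*x*z
∂F₂/∂y = 24*y + 8
∂F₃/∂z = -2*y^2 - 9*z^2
∇·F = -2*x*z - 2*y^2 + 24*y - 9*z^2 + 8
At (2, -3, -2): -110.

-110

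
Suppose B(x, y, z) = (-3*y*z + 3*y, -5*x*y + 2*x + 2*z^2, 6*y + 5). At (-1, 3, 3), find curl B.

(-6, -9, -7)

(∇×B)₁ = ∂B₃/∂y − ∂B₂/∂z = -4*z + 6
(∇×B)₂ = ∂B₁/∂z − ∂B₃/∂x = -3*y
(∇×B)₃ = ∂B₂/∂x − ∂B₁/∂y = -5*y + 3*z - 1
∇×B = (-4*z + 6, -3*y, -5*y + 3*z - 1)
At (-1, 3, 3): (-6, -9, -7).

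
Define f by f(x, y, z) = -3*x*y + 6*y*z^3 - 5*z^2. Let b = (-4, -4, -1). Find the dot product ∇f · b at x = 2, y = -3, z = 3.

∂f/∂x = -3*y
∂f/∂y = -3*x + 6*z^3
∂f/∂z = 18*y*z^2 - 10*z
∇f at (2, -3, 3) = (9, 156, -516)
∇f · b = (9)(-4) + (156)(-4) + (-516)(-1) = -144

-144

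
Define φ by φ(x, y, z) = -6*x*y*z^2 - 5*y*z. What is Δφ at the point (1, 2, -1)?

-24

∂²φ/∂x² = 0
∂²φ/∂y² = 0
∂²φ/∂z² = -12*x*y
∇²φ = -12*x*y
At (1, 2, -1): -24.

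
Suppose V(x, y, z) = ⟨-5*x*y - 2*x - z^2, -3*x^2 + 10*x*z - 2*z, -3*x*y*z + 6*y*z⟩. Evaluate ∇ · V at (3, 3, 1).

-26

∂V₁/∂x = -5*y - 2
∂V₂/∂y = 0
∂V₃/∂z = -3*x*y + 6*y
∇·V = -3*x*y + y - 2
At (3, 3, 1): -26.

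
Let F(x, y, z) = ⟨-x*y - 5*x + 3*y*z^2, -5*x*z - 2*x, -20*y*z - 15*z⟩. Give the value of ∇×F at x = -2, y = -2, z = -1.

(10, 12, -2)

(∇×F)₁ = ∂F₃/∂y − ∂F₂/∂z = 5*x - 20*z
(∇×F)₂ = ∂F₁/∂z − ∂F₃/∂x = 6*y*z
(∇×F)₃ = ∂F₂/∂x − ∂F₁/∂y = x - 3*z^2 - 5*z - 2
∇×F = (5*x - 20*z, 6*y*z, x - 3*z^2 - 5*z - 2)
At (-2, -2, -1): (10, 12, -2).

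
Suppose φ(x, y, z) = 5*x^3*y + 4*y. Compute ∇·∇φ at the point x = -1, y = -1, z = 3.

∂²φ/∂x² = 30*x*y
∂²φ/∂y² = 0
∂²φ/∂z² = 0
∇²φ = 30*x*y
At (-1, -1, 3): 30.

30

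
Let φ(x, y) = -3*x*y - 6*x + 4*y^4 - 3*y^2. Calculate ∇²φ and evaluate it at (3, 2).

∂²φ/∂x² = 0
∂²φ/∂y² = 6*(8*y^2 - 1)
∇²φ = 48*y^2 - 6
At (3, 2): 186.

186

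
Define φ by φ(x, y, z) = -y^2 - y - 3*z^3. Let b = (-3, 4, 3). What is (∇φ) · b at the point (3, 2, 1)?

∂φ/∂x = 0
∂φ/∂y = -2*y - 1
∂φ/∂z = -9*z^2
∇φ at (3, 2, 1) = (0, -5, -9)
∇φ · b = (0)(-3) + (-5)(4) + (-9)(3) = -47

-47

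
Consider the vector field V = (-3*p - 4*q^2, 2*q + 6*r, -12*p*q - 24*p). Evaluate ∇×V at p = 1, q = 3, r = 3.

(-18, 60, 24)

(∇×V)₁ = ∂V₃/∂q − ∂V₂/∂r = -12*p - 6
(∇×V)₂ = ∂V₁/∂r − ∂V₃/∂p = 12*q + 24
(∇×V)₃ = ∂V₂/∂p − ∂V₁/∂q = 8*q
∇×V = (-12*p - 6, 12*q + 24, 8*q)
At (1, 3, 3): (-18, 60, 24).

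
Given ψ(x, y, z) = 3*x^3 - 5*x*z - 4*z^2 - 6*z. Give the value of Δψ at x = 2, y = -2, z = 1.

∂²ψ/∂x² = 18*x
∂²ψ/∂y² = 0
∂²ψ/∂z² = -8
∇²ψ = 18*x - 8
At (2, -2, 1): 28.

28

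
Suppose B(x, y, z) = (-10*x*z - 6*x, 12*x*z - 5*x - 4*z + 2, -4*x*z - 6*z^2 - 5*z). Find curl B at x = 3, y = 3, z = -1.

(∇×B)₁ = ∂B₃/∂y − ∂B₂/∂z = -12*x + 4
(∇×B)₂ = ∂B₁/∂z − ∂B₃/∂x = -10*x + 4*z
(∇×B)₃ = ∂B₂/∂x − ∂B₁/∂y = 12*z - 5
∇×B = (-12*x + 4, -10*x + 4*z, 12*z - 5)
At (3, 3, -1): (-32, -34, -17).

(-32, -34, -17)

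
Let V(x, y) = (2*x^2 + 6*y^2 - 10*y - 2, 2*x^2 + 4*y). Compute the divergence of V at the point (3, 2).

16

∂V₁/∂x = 4*x
∂V₂/∂y = 4
∇·V = 4*x + 4
At (3, 2): 16.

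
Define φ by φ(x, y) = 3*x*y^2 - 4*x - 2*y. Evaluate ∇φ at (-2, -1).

(-1, 10)

∂φ/∂x = 3*y^2 - 4
∂φ/∂y = 6*x*y - 2
∇φ = (3*y^2 - 4, 6*x*y - 2)
At (-2, -1): (-1, 10).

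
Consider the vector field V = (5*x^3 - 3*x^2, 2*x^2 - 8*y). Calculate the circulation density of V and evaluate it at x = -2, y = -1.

∂V₂/∂x = 4*x
∂V₁/∂y = 0
Scalar curl = 4*x
At (-2, -1): -8.

-8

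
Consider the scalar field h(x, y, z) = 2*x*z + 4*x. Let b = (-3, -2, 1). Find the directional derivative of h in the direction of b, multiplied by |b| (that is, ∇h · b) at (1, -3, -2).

∂h/∂x = 2*z + 4
∂h/∂y = 0
∂h/∂z = 2*x
∇h at (1, -3, -2) = (0, 0, 2)
∇h · b = (0)(-3) + (0)(-2) + (2)(1) = 2

2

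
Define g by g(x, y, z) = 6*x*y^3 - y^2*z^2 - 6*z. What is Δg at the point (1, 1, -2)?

∂²g/∂x² = 0
∂²g/∂y² = 2*(18*x*y - z^2)
∂²g/∂z² = -2*y^2
∇²g = 36*x*y - 2*y^2 - 2*z^2
At (1, 1, -2): 26.

26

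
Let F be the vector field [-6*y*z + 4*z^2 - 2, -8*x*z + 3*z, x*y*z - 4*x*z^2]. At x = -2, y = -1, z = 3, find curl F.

(-25, 69, -6)

(∇×F)₁ = ∂F₃/∂y − ∂F₂/∂z = x*z + 8*x - 3
(∇×F)₂ = ∂F₁/∂z − ∂F₃/∂x = -y*z - 6*y + 4*z^2 + 8*z
(∇×F)₃ = ∂F₂/∂x − ∂F₁/∂y = -2*z
∇×F = (x*z + 8*x - 3, -y*z - 6*y + 4*z^2 + 8*z, -2*z)
At (-2, -1, 3): (-25, 69, -6).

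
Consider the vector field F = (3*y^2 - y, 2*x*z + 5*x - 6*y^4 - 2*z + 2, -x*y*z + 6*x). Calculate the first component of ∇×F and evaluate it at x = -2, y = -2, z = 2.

10

(∇×F)_1 = ∂F₃/∂y − ∂F₂/∂z
= -x*z − (2*x - 2)
= -x*z - 2*x + 2
At (-2, -2, 2): 10.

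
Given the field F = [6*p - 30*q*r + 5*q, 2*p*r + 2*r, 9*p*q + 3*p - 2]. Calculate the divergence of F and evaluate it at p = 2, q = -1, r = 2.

∂F₁/∂p = 6
∂F₂/∂q = 0
∂F₃/∂r = 0
∇·F = 6
At (2, -1, 2): 6.

6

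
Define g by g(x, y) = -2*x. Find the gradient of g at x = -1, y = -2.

∂g/∂x = -2
∂g/∂y = 0
∇g = (-2, 0)
At (-1, -2): (-2, 0).

(-2, 0)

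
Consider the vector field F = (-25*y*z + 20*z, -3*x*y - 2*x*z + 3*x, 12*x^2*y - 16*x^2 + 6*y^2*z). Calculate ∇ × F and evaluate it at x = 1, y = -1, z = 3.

(∇×F)₁ = ∂F₃/∂y − ∂F₂/∂z = 12*x^2 + 2*x + 12*y*z
(∇×F)₂ = ∂F₁/∂z − ∂F₃/∂x = -24*x*y + 32*x - 25*y + 20
(∇×F)₃ = ∂F₂/∂x − ∂F₁/∂y = -3*y + 23*z + 3
∇×F = (12*x^2 + 2*x + 12*y*z, -24*x*y + 32*x - 25*y + 20, -3*y + 23*z + 3)
At (1, -1, 3): (-22, 101, 75).

(-22, 101, 75)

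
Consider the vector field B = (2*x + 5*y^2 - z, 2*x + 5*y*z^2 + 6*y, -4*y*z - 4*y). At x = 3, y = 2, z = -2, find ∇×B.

(44, -1, -18)

(∇×B)₁ = ∂B₃/∂y − ∂B₂/∂z = -10*y*z - 4*z - 4
(∇×B)₂ = ∂B₁/∂z − ∂B₃/∂x = -1
(∇×B)₃ = ∂B₂/∂x − ∂B₁/∂y = -10*y + 2
∇×B = (-10*y*z - 4*z - 4, -1, -10*y + 2)
At (3, 2, -2): (44, -1, -18).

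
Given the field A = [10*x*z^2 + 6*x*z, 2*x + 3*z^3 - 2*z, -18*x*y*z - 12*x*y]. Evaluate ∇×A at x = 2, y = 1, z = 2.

(-130, 140, 2)

(∇×A)₁ = ∂A₃/∂y − ∂A₂/∂z = -18*x*z - 12*x - 9*z^2 + 2
(∇×A)₂ = ∂A₁/∂z − ∂A₃/∂x = 20*x*z + 6*x + 18*y*z + 12*y
(∇×A)₃ = ∂A₂/∂x − ∂A₁/∂y = 2
∇×A = (-18*x*z - 12*x - 9*z^2 + 2, 20*x*z + 6*x + 18*y*z + 12*y, 2)
At (2, 1, 2): (-130, 140, 2).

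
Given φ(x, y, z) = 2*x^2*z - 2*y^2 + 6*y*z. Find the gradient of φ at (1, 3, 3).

∂φ/∂x = 4*x*z
∂φ/∂y = -4*y + 6*z
∂φ/∂z = 2*x^2 + 6*y
∇φ = (4*x*z, -4*y + 6*z, 2*x^2 + 6*y)
At (1, 3, 3): (12, 6, 20).

(12, 6, 20)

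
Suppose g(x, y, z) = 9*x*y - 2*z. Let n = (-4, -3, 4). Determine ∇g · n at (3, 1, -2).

∂g/∂x = 9*y
∂g/∂y = 9*x
∂g/∂z = -2
∇g at (3, 1, -2) = (9, 27, -2)
∇g · n = (9)(-4) + (27)(-3) + (-2)(4) = -125

-125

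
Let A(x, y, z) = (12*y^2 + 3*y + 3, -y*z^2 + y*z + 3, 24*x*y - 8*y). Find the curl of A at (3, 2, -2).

(∇×A)₁ = ∂A₃/∂y − ∂A₂/∂z = 24*x + 2*y*z - y - 8
(∇×A)₂ = ∂A₁/∂z − ∂A₃/∂x = -24*y
(∇×A)₃ = ∂A₂/∂x − ∂A₁/∂y = -24*y - 3
∇×A = (24*x + 2*y*z - y - 8, -24*y, -24*y - 3)
At (3, 2, -2): (54, -48, -51).

(54, -48, -51)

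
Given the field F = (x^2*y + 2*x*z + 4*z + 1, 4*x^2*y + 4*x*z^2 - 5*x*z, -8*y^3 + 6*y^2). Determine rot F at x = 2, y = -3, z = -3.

(∇×F)₁ = ∂F₃/∂y − ∂F₂/∂z = -8*x*z + 5*x - 24*y^2 + 12*y
(∇×F)₂ = ∂F₁/∂z − ∂F₃/∂x = 2*x + 4
(∇×F)₃ = ∂F₂/∂x − ∂F₁/∂y = -x^2 + 8*x*y + 4*z^2 - 5*z
∇×F = (-8*x*z + 5*x - 24*y^2 + 12*y, 2*x + 4, -x^2 + 8*x*y + 4*z^2 - 5*z)
At (2, -3, -3): (-194, 8, -1).

(-194, 8, -1)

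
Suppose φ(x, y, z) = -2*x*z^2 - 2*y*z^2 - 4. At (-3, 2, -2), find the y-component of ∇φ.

-8

(∇φ)_2 = ∂φ/∂y = -2*z^2
At (-3, 2, -2): -8.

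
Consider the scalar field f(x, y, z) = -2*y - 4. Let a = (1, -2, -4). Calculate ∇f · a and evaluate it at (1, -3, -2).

∂f/∂x = 0
∂f/∂y = -2
∂f/∂z = 0
∇f at (1, -3, -2) = (0, -2, 0)
∇f · a = (0)(1) + (-2)(-2) + (0)(-4) = 4

4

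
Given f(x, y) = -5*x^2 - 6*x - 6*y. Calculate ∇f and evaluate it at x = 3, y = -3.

∂f/∂x = -10*x - 6
∂f/∂y = -6
∇f = (-10*x - 6, -6)
At (3, -3): (-36, -6).

(-36, -6)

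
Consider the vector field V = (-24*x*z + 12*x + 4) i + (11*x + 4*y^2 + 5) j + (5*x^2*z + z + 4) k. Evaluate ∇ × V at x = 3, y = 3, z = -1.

(0, -42, 11)

(∇×V)₁ = ∂V₃/∂y − ∂V₂/∂z = 0
(∇×V)₂ = ∂V₁/∂z − ∂V₃/∂x = -10*x*z - 24*x
(∇×V)₃ = ∂V₂/∂x − ∂V₁/∂y = 11
∇×V = (0, -10*x*z - 24*x, 11)
At (3, 3, -1): (0, -42, 11).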